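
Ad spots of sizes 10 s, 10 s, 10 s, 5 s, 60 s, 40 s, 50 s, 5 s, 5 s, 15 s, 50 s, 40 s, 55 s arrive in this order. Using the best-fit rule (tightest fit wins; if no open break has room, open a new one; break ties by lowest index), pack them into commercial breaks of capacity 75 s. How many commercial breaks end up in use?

  10 → break 1 (new)  [load 10/75]
  10 → break 1  [load 20/75]
  10 → break 1  [load 30/75]
  5 → break 1  [load 35/75]
  60 → break 2 (new)  [load 60/75]
  40 → break 1  [load 75/75]
  50 → break 3 (new)  [load 50/75]
  5 → break 2  [load 65/75]
  5 → break 2  [load 70/75]
  15 → break 3  [load 65/75]
  50 → break 4 (new)  [load 50/75]
  40 → break 5 (new)  [load 40/75]
  55 → break 6 (new)  [load 55/75]
6 commercial breaks opened.

6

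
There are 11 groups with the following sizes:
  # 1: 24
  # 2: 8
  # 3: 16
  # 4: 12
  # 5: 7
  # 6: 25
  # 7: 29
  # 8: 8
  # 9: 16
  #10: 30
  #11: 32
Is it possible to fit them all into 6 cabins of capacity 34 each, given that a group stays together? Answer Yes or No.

Total = 207; ⌈207/34⌉ = 7.
At least 7 cabins are required, but only 6 are allowed.

No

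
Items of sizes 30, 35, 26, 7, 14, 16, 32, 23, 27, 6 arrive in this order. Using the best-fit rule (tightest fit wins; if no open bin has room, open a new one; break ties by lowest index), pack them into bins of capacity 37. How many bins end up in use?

7

  30 → bin 1 (new)  [load 30/37]
  35 → bin 2 (new)  [load 35/37]
  26 → bin 3 (new)  [load 26/37]
  7 → bin 1  [load 37/37]
  14 → bin 4 (new)  [load 14/37]
  16 → bin 4  [load 30/37]
  32 → bin 5 (new)  [load 32/37]
  23 → bin 6 (new)  [load 23/37]
  27 → bin 7 (new)  [load 27/37]
  6 → bin 4  [load 36/37]
7 bins opened.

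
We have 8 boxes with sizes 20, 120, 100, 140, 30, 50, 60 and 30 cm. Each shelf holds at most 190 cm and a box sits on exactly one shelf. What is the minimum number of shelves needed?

Total = 140 + 120 + 100 + 60 + 50 + 30 + 30 + 20 = 550 cm.
Lower bound: ⌈550/190⌉ = 3 shelves.
A packing using 3 shelves:
  shelf 1: 140 + 50 = 190
  shelf 2: 120 + 60 = 180
  shelf 3: 100 + 30 + 30 + 20 = 180
This matches the lower bound, so 3 is optimal.

3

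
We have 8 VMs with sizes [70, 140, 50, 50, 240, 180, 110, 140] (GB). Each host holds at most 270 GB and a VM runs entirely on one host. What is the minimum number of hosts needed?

4

Total = 240 + 180 + 140 + 140 + 110 + 70 + 50 + 50 = 980 GB.
Lower bound: ⌈980/270⌉ = 4 hosts.
A packing using 4 hosts:
  host 1: 240 = 240
  host 2: 180 + 70 = 250
  host 3: 140 + 110 = 250
  host 4: 140 + 50 + 50 = 240
This matches the lower bound, so 4 is optimal.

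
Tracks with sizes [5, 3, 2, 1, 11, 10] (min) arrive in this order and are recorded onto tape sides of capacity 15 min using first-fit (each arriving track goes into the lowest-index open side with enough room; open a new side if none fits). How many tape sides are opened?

  5 → side 1 (new)  [load 5/15]
  3 → side 1  [load 8/15]
  2 → side 1  [load 10/15]
  1 → side 1  [load 11/15]
  11 → side 2 (new)  [load 11/15]
  10 → side 3 (new)  [load 10/15]
3 tape sides opened.

3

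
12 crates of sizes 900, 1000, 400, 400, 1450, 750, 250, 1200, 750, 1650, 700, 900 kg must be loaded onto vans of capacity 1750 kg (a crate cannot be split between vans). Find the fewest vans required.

7

Total = 1650 + 1450 + 1200 + 1000 + 900 + 900 + 750 + 750 + 700 + 400 + 400 + 250 = 10350 kg.
Lower bound: ⌈10350/1750⌉ = 6 vans.
A packing using 7 vans:
  van 1: 1650 = 1650
  van 2: 1450 + 250 = 1700
  van 3: 1200 + 400 = 1600
  van 4: 1000 + 750 = 1750
  van 5: 900 + 750 = 1650
  van 6: 900 + 700 = 1600
  van 7: 400 = 400
No arrangement into 6 vans stays within capacity, so 7 is optimal.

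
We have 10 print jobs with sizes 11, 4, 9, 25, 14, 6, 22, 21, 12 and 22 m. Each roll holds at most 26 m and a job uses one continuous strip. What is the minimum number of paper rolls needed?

Total = 25 + 22 + 22 + 21 + 14 + 12 + 11 + 9 + 6 + 4 = 146 m.
Lower bound: ⌈146/26⌉ = 6 paper rolls.
A packing using 6 paper rolls:
  roll 1: 25 = 25
  roll 2: 22 + 4 = 26
  roll 3: 22 = 22
  roll 4: 21 = 21
  roll 5: 14 + 12 = 26
  roll 6: 11 + 9 + 6 = 26
This matches the lower bound, so 6 is optimal.

6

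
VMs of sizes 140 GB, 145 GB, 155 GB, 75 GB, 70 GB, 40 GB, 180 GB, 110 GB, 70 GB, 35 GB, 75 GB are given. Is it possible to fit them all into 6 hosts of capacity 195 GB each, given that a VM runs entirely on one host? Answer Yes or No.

No

Total = 1095 GB; ⌈1095/195⌉ = 6.
The bound of 6 does not rule out 6, but exhaustive search shows no assignment into 6 hosts of capacity 195 GB exists — the minimum is 7.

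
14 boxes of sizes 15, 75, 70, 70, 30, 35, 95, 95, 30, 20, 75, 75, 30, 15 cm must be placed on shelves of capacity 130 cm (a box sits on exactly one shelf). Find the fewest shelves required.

7

Total = 95 + 95 + 75 + 75 + 75 + 70 + 70 + 35 + 30 + 30 + 30 + 20 + 15 + 15 = 730 cm.
Lower bound: ⌈730/130⌉ = 6 shelves.
Also, 7 boxes each exceed 65 cm, and no two of those can share a shelf, so at least 7 shelves are needed.
A packing using 7 shelves:
  shelf 1: 95 + 35 = 130
  shelf 2: 95 + 30 = 125
  shelf 3: 75 + 30 + 20 = 125
  shelf 4: 75 + 30 + 15 = 120
  shelf 5: 75 + 15 = 90
  shelf 6: 70 = 70
  shelf 7: 70 = 70
This matches the lower bound, so 7 is optimal.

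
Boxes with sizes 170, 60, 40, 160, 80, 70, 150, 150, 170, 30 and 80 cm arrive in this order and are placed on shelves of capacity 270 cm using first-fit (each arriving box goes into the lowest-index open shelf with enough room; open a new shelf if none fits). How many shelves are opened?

5

  170 → shelf 1 (new)  [load 170/270]
  60 → shelf 1  [load 230/270]
  40 → shelf 1  [load 270/270]
  160 → shelf 2 (new)  [load 160/270]
  80 → shelf 2  [load 240/270]
  70 → shelf 3 (new)  [load 70/270]
  150 → shelf 3  [load 220/270]
  150 → shelf 4 (new)  [load 150/270]
  170 → shelf 5 (new)  [load 170/270]
  30 → shelf 2  [load 270/270]
  80 → shelf 4  [load 230/270]
5 shelves opened.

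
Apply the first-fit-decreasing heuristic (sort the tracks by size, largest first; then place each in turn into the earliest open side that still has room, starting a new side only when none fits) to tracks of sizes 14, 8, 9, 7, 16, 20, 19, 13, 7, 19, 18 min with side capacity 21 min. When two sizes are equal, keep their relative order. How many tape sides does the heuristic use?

Sorted descending: 20, 19, 19, 18, 16, 14, 13, 9, 8, 7, 7.
  20 → side 1 (new)  [load 20/21]
  19 → side 2 (new)  [load 19/21]
  19 → side 3 (new)  [load 19/21]
  18 → side 4 (new)  [load 18/21]
  16 → side 5 (new)  [load 16/21]
  14 → side 6 (new)  [load 14/21]
  13 → side 7 (new)  [load 13/21]
  9 → side 8 (new)  [load 9/21]
  8 → side 7  [load 21/21]
  7 → side 6  [load 21/21]
  7 → side 8  [load 16/21]
8 tape sides opened.

8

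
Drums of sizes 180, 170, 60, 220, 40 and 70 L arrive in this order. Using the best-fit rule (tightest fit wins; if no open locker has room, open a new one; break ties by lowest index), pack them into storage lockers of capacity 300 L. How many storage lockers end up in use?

3

  180 → locker 1 (new)  [load 180/300]
  170 → locker 2 (new)  [load 170/300]
  60 → locker 1  [load 240/300]
  220 → locker 3 (new)  [load 220/300]
  40 → locker 1  [load 280/300]
  70 → locker 3  [load 290/300]
3 storage lockers opened.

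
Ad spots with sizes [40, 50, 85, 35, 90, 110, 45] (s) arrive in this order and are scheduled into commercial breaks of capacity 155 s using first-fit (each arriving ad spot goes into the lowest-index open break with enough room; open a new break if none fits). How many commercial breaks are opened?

  40 → break 1 (new)  [load 40/155]
  50 → break 1  [load 90/155]
  85 → break 2 (new)  [load 85/155]
  35 → break 1  [load 125/155]
  90 → break 3 (new)  [load 90/155]
  110 → break 4 (new)  [load 110/155]
  45 → break 2  [load 130/155]
4 commercial breaks opened.

4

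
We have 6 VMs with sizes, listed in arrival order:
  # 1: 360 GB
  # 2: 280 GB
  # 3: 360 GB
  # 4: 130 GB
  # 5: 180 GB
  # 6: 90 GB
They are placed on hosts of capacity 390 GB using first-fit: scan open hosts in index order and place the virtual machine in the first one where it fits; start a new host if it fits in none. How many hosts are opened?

4

  360 → host 1 (new)  [load 360/390]
  280 → host 2 (new)  [load 280/390]
  360 → host 3 (new)  [load 360/390]
  130 → host 4 (new)  [load 130/390]
  180 → host 4  [load 310/390]
  90 → host 2  [load 370/390]
4 hosts opened.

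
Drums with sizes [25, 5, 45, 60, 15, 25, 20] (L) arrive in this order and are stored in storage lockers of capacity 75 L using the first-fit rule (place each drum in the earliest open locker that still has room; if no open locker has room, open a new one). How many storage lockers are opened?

3

  25 → locker 1 (new)  [load 25/75]
  5 → locker 1  [load 30/75]
  45 → locker 1  [load 75/75]
  60 → locker 2 (new)  [load 60/75]
  15 → locker 2  [load 75/75]
  25 → locker 3 (new)  [load 25/75]
  20 → locker 3  [load 45/75]
3 storage lockers opened.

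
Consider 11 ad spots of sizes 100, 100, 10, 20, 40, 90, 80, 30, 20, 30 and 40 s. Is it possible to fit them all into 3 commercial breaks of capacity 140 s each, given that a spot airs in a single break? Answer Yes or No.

Total = 560 s; ⌈560/140⌉ = 4.
At least 4 commercial breaks are required, but only 3 are allowed.

No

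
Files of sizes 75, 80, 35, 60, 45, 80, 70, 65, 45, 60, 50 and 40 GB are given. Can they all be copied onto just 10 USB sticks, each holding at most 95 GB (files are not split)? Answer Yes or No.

A valid assignment using 9 USB sticks:
  USB stick 1: 80 = 80
  USB stick 2: 80 = 80
  USB stick 3: 75 = 75
  USB stick 4: 70 = 70
  USB stick 5: 65 = 65
  USB stick 6: 60 + 35 = 95
  USB stick 7: 60 = 60
  USB stick 8: 50 + 45 = 95
  USB stick 9: 45 + 40 = 85
That uses only 9 ≤ 10, so 10 USB sticks are enough.

Yes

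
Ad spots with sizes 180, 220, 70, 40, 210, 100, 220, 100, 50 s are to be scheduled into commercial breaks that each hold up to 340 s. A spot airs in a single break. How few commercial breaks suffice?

4

Total = 220 + 220 + 210 + 180 + 100 + 100 + 70 + 50 + 40 = 1190 s.
Lower bound: ⌈1190/340⌉ = 4 commercial breaks.
A packing using 4 commercial breaks:
  break 1: 220 + 100 = 320
  break 2: 220 + 100 = 320
  break 3: 210 + 70 + 50 = 330
  break 4: 180 + 40 = 220
This matches the lower bound, so 4 is optimal.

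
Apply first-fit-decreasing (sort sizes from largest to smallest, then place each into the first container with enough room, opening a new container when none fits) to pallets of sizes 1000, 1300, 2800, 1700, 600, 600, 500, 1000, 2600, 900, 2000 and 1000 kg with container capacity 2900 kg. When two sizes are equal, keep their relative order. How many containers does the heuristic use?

6

Sorted descending: 2800, 2600, 2000, 1700, 1300, 1000, 1000, 1000, 900, 600, 600, 500.
  2800 → container 1 (new)  [load 2800/2900]
  2600 → container 2 (new)  [load 2600/2900]
  2000 → container 3 (new)  [load 2000/2900]
  1700 → container 4 (new)  [load 1700/2900]
  1300 → container 5 (new)  [load 1300/2900]
  1000 → container 4  [load 2700/2900]
  1000 → container 5  [load 2300/2900]
  1000 → container 6 (new)  [load 1000/2900]
  900 → container 3  [load 2900/2900]
  600 → container 5  [load 2900/2900]
  600 → container 6  [load 1600/2900]
  500 → container 6  [load 2100/2900]
6 containers opened.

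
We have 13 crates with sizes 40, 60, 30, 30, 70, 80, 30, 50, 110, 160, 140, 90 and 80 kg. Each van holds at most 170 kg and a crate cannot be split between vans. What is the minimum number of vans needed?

6

Total = 160 + 140 + 110 + 90 + 80 + 80 + 70 + 60 + 50 + 40 + 30 + 30 + 30 = 970 kg.
Lower bound: ⌈970/170⌉ = 6 vans.
A packing using 6 vans:
  van 1: 160 = 160
  van 2: 140 + 30 = 170
  van 3: 110 + 60 = 170
  van 4: 90 + 80 = 170
  van 5: 80 + 70 = 150
  van 6: 50 + 40 + 30 + 30 = 150
This matches the lower bound, so 6 is optimal.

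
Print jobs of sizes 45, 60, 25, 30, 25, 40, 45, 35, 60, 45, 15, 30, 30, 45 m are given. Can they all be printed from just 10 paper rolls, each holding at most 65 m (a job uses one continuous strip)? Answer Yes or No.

Yes

A valid assignment using 10 paper rolls:
  roll 1: 60 = 60
  roll 2: 60 = 60
  roll 3: 45 + 15 = 60
  roll 4: 45 = 45
  roll 5: 45 = 45
  roll 6: 45 = 45
  roll 7: 40 + 25 = 65
  roll 8: 35 + 30 = 65
  roll 9: 30 + 30 = 60
  roll 10: 25 = 25
Every load is within 65 m, so 10 paper rolls suffice.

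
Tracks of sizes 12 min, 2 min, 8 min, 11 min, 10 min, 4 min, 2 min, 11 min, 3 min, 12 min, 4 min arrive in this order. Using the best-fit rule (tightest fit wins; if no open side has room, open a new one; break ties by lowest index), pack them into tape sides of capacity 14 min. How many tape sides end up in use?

  12 → side 1 (new)  [load 12/14]
  2 → side 1  [load 14/14]
  8 → side 2 (new)  [load 8/14]
  11 → side 3 (new)  [load 11/14]
  10 → side 4 (new)  [load 10/14]
  4 → side 4  [load 14/14]
  2 → side 3  [load 13/14]
  11 → side 5 (new)  [load 11/14]
  3 → side 5  [load 14/14]
  12 → side 6 (new)  [load 12/14]
  4 → side 2  [load 12/14]
6 tape sides opened.

6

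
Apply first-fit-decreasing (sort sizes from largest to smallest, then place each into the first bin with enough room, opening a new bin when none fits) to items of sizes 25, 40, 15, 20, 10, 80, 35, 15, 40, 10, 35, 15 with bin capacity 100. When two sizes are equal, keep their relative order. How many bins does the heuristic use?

Sorted descending: 80, 40, 40, 35, 35, 25, 20, 15, 15, 15, 10, 10.
  80 → bin 1 (new)  [load 80/100]
  40 → bin 2 (new)  [load 40/100]
  40 → bin 2  [load 80/100]
  35 → bin 3 (new)  [load 35/100]
  35 → bin 3  [load 70/100]
  25 → bin 3  [load 95/100]
  20 → bin 1  [load 100/100]
  15 → bin 2  [load 95/100]
  15 → bin 4 (new)  [load 15/100]
  15 → bin 4  [load 30/100]
  10 → bin 4  [load 40/100]
  10 → bin 4  [load 50/100]
4 bins opened.

4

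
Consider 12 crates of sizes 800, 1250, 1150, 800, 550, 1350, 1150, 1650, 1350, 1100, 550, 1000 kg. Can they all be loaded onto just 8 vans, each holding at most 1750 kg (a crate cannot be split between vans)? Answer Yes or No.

No

Total = 12700 kg; ⌈12700/1750⌉ = 8.
The bound of 8 does not rule out 8, but exhaustive search shows no assignment into 8 vans of capacity 1750 kg exists — the minimum is 9.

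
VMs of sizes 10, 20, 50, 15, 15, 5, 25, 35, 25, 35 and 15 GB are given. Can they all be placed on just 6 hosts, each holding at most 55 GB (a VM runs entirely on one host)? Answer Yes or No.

Yes

A valid assignment using 5 hosts:
  host 1: 50 + 5 = 55
  host 2: 35 + 20 = 55
  host 3: 35 + 15 = 50
  host 4: 25 + 25 = 50
  host 5: 15 + 15 + 10 = 40
That uses only 5 ≤ 6, so 6 hosts are enough.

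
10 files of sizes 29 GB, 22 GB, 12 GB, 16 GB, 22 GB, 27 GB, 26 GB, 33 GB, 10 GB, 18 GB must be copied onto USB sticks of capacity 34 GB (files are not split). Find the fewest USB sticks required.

Total = 33 + 29 + 27 + 26 + 22 + 22 + 18 + 16 + 12 + 10 = 215 GB.
Lower bound: ⌈215/34⌉ = 7 USB sticks.
A packing using 7 USB sticks:
  USB stick 1: 33 = 33
  USB stick 2: 29 = 29
  USB stick 3: 27 = 27
  USB stick 4: 26 = 26
  USB stick 5: 22 + 12 = 34
  USB stick 6: 22 + 10 = 32
  USB stick 7: 18 + 16 = 34
This matches the lower bound, so 7 is optimal.

7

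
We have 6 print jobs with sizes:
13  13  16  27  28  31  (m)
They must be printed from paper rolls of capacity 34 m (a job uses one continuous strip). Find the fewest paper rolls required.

Total = 31 + 28 + 27 + 16 + 13 + 13 = 128 m.
Lower bound: ⌈128/34⌉ = 4 paper rolls.
A packing using 5 paper rolls:
  roll 1: 31 = 31
  roll 2: 28 = 28
  roll 3: 27 = 27
  roll 4: 16 + 13 = 29
  roll 5: 13 = 13
No arrangement into 4 paper rolls stays within capacity, so 5 is optimal.

5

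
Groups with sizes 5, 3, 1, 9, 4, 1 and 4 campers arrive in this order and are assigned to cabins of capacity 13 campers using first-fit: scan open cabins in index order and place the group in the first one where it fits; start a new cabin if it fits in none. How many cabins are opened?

  5 → cabin 1 (new)  [load 5/13]
  3 → cabin 1  [load 8/13]
  1 → cabin 1  [load 9/13]
  9 → cabin 2 (new)  [load 9/13]
  4 → cabin 1  [load 13/13]
  1 → cabin 2  [load 10/13]
  4 → cabin 3 (new)  [load 4/13]
3 cabins opened.

3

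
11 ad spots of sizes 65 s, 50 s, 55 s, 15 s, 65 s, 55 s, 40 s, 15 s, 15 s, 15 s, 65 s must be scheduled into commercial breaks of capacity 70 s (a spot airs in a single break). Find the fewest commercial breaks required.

Total = 65 + 65 + 65 + 55 + 55 + 50 + 40 + 15 + 15 + 15 + 15 = 455 s.
Lower bound: ⌈455/70⌉ = 7 commercial breaks.
A packing using 7 commercial breaks:
  break 1: 65 = 65
  break 2: 65 = 65
  break 3: 65 = 65
  break 4: 55 + 15 = 70
  break 5: 55 + 15 = 70
  break 6: 50 + 15 = 65
  break 7: 40 + 15 = 55
This matches the lower bound, so 7 is optimal.

7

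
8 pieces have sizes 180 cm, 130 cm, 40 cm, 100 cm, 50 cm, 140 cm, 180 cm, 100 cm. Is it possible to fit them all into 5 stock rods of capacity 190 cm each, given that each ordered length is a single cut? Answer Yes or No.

No

Total = 920 cm; ⌈920/190⌉ = 5.
6 pieces each exceed half the capacity and cannot share a stock rod, forcing at least 6 stock rods.
At least 6 stock rods are required, but only 5 are allowed.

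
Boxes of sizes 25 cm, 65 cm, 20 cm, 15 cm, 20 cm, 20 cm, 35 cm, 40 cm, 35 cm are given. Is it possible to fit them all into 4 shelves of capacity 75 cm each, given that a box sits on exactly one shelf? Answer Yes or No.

A valid assignment using 4 shelves:
  shelf 1: 65 = 65
  shelf 2: 40 + 35 = 75
  shelf 3: 35 + 25 + 15 = 75
  shelf 4: 20 + 20 + 20 = 60
Every load is within 75 cm, so 4 shelves suffice.

Yes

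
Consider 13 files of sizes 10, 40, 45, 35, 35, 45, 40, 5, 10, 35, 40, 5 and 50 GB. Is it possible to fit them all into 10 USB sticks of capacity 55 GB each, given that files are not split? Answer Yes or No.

Yes

A valid assignment using 9 USB sticks:
  USB stick 1: 50 + 5 = 55
  USB stick 2: 45 + 10 = 55
  USB stick 3: 45 + 10 = 55
  USB stick 4: 40 + 5 = 45
  USB stick 5: 40 = 40
  USB stick 6: 40 = 40
  USB stick 7: 35 = 35
  USB stick 8: 35 = 35
  USB stick 9: 35 = 35
That uses only 9 ≤ 10, so 10 USB sticks are enough.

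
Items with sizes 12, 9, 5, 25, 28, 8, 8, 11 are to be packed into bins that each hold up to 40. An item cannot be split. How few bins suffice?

Total = 28 + 25 + 12 + 11 + 9 + 8 + 8 + 5 = 106.
Lower bound: ⌈106/40⌉ = 3 bins.
A packing using 3 bins:
  bin 1: 28 + 12 = 40
  bin 2: 25 + 11 = 36
  bin 3: 9 + 8 + 8 + 5 = 30
This matches the lower bound, so 3 is optimal.

3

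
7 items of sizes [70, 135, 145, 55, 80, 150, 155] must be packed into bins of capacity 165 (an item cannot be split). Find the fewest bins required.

6

Total = 155 + 150 + 145 + 135 + 80 + 70 + 55 = 790.
Lower bound: ⌈790/165⌉ = 5 bins.
A packing using 6 bins:
  bin 1: 155 = 155
  bin 2: 150 = 150
  bin 3: 145 = 145
  bin 4: 135 = 135
  bin 5: 80 + 70 = 150
  bin 6: 55 = 55
No arrangement into 5 bins stays within capacity, so 6 is optimal.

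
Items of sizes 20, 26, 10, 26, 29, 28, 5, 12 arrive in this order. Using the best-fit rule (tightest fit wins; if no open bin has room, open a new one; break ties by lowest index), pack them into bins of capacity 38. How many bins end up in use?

5

  20 → bin 1 (new)  [load 20/38]
  26 → bin 2 (new)  [load 26/38]
  10 → bin 2  [load 36/38]
  26 → bin 3 (new)  [load 26/38]
  29 → bin 4 (new)  [load 29/38]
  28 → bin 5 (new)  [load 28/38]
  5 → bin 4  [load 34/38]
  12 → bin 3  [load 38/38]
5 bins opened.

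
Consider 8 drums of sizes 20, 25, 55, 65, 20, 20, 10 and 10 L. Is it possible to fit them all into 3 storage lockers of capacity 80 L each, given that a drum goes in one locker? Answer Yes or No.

Yes

A valid assignment using 3 storage lockers:
  locker 1: 65 + 10 = 75
  locker 2: 55 + 25 = 80
  locker 3: 20 + 20 + 20 + 10 = 70
Every load is within 80 L, so 3 storage lockers suffice.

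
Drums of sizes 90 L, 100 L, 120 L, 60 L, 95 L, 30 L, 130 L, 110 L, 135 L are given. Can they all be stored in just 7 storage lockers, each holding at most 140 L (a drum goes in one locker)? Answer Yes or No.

No

Total = 870 L; ⌈870/140⌉ = 7.
The bound of 7 does not rule out 7, but exhaustive search shows no assignment into 7 storage lockers of capacity 140 L exists — the minimum is 8.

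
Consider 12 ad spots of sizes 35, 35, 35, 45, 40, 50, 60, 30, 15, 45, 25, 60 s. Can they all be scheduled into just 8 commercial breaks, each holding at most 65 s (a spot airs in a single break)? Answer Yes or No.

Total = 475 s; ⌈475/65⌉ = 8.
9 ad spots each exceed half the capacity and cannot share a break, forcing at least 9 commercial breaks.
At least 9 commercial breaks are required, but only 8 are allowed.

No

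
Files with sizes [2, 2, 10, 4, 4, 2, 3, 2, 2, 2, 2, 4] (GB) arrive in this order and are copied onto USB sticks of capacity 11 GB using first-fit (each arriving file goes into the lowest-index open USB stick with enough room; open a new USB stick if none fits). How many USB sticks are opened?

4

  2 → USB stick 1 (new)  [load 2/11]
  2 → USB stick 1  [load 4/11]
  10 → USB stick 2 (new)  [load 10/11]
  4 → USB stick 1  [load 8/11]
  4 → USB stick 3 (new)  [load 4/11]
  2 → USB stick 1  [load 10/11]
  3 → USB stick 3  [load 7/11]
  2 → USB stick 3  [load 9/11]
  2 → USB stick 3  [load 11/11]
  2 → USB stick 4 (new)  [load 2/11]
  2 → USB stick 4  [load 4/11]
  4 → USB stick 4  [load 8/11]
4 USB sticks opened.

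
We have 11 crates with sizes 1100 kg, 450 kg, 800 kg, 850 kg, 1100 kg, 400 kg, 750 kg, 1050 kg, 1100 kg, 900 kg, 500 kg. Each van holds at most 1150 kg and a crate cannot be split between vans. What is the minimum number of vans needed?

9

Total = 1100 + 1100 + 1100 + 1050 + 900 + 850 + 800 + 750 + 500 + 450 + 400 = 9000 kg.
Lower bound: ⌈9000/1150⌉ = 8 vans.
A packing using 9 vans:
  van 1: 1100 = 1100
  van 2: 1100 = 1100
  van 3: 1100 = 1100
  van 4: 1050 = 1050
  van 5: 900 = 900
  van 6: 850 = 850
  van 7: 800 = 800
  van 8: 750 + 400 = 1150
  van 9: 500 + 450 = 950
No arrangement into 8 vans stays within capacity, so 9 is optimal.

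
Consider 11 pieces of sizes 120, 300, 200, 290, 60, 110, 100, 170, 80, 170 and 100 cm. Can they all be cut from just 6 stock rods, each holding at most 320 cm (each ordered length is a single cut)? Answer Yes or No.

Yes

A valid assignment using 6 stock rods:
  stock rod 1: 300 = 300
  stock rod 2: 290 = 290
  stock rod 3: 200 + 120 = 320
  stock rod 4: 170 + 110 = 280
  stock rod 5: 170 + 100 = 270
  stock rod 6: 100 + 80 + 60 = 240
Every load is within 320 cm, so 6 stock rods suffice.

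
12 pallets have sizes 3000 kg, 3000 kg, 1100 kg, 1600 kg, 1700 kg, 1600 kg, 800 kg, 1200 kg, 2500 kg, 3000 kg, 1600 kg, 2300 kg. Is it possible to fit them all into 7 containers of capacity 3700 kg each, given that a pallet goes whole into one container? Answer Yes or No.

Total = 23400 kg; ⌈23400/3700⌉ = 7.
The bound of 7 does not rule out 7, but exhaustive search shows no assignment into 7 containers of capacity 3700 kg exists — the minimum is 8.

No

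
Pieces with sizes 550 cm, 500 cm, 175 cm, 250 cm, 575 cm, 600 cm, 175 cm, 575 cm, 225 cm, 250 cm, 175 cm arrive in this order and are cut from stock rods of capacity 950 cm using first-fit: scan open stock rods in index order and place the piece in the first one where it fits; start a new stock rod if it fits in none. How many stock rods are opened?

  550 → stock rod 1 (new)  [load 550/950]
  500 → stock rod 2 (new)  [load 500/950]
  175 → stock rod 1  [load 725/950]
  250 → stock rod 2  [load 750/950]
  575 → stock rod 3 (new)  [load 575/950]
  600 → stock rod 4 (new)  [load 600/950]
  175 → stock rod 1  [load 900/950]
  575 → stock rod 5 (new)  [load 575/950]
  225 → stock rod 3  [load 800/950]
  250 → stock rod 4  [load 850/950]
  175 → stock rod 2  [load 925/950]
5 stock rods opened.

5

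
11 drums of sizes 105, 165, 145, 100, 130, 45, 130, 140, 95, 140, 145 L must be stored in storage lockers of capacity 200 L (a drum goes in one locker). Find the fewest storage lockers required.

Total = 165 + 145 + 145 + 140 + 140 + 130 + 130 + 105 + 100 + 95 + 45 = 1340 L.
Lower bound: ⌈1340/200⌉ = 7 storage lockers.
Also, 8 drums each exceed 100 L, and no two of those can share a locker, so at least 8 storage lockers are needed.
A packing using 9 storage lockers:
  locker 1: 165 = 165
  locker 2: 145 + 45 = 190
  locker 3: 145 = 145
  locker 4: 140 = 140
  locker 5: 140 = 140
  locker 6: 130 = 130
  locker 7: 130 = 130
  locker 8: 105 + 95 = 200
  locker 9: 100 = 100
No arrangement into 8 storage lockers stays within capacity, so 9 is optimal.

9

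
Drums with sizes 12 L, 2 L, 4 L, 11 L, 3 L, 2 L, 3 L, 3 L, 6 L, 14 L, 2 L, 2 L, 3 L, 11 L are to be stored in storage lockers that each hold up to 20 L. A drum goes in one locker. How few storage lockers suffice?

4

Total = 14 + 12 + 11 + 11 + 6 + 4 + 3 + 3 + 3 + 3 + 2 + 2 + 2 + 2 = 78 L.
Lower bound: ⌈78/20⌉ = 4 storage lockers.
A packing using 4 storage lockers:
  locker 1: 14 + 6 = 20
  locker 2: 12 + 4 + 3 = 19
  locker 3: 11 + 3 + 3 + 3 = 20
  locker 4: 11 + 2 + 2 + 2 + 2 = 19
This matches the lower bound, so 4 is optimal.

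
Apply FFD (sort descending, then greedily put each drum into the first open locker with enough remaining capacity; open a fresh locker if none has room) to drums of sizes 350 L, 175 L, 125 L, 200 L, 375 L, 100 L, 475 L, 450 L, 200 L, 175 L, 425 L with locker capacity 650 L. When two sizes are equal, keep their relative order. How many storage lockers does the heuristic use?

5

Sorted descending: 475, 450, 425, 375, 350, 200, 200, 175, 175, 125, 100.
  475 → locker 1 (new)  [load 475/650]
  450 → locker 2 (new)  [load 450/650]
  425 → locker 3 (new)  [load 425/650]
  375 → locker 4 (new)  [load 375/650]
  350 → locker 5 (new)  [load 350/650]
  200 → locker 2  [load 650/650]
  200 → locker 3  [load 625/650]
  175 → locker 1  [load 650/650]
  175 → locker 4  [load 550/650]
  125 → locker 5  [load 475/650]
  100 → locker 4  [load 650/650]
5 storage lockers opened.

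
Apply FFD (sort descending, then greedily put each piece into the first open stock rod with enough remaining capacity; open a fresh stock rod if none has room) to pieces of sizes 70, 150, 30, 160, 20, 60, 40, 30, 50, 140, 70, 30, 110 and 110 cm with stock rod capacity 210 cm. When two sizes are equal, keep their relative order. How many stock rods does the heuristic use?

Sorted descending: 160, 150, 140, 110, 110, 70, 70, 60, 50, 40, 30, 30, 30, 20.
  160 → stock rod 1 (new)  [load 160/210]
  150 → stock rod 2 (new)  [load 150/210]
  140 → stock rod 3 (new)  [load 140/210]
  110 → stock rod 4 (new)  [load 110/210]
  110 → stock rod 5 (new)  [load 110/210]
  70 → stock rod 3  [load 210/210]
  70 → stock rod 4  [load 180/210]
  60 → stock rod 2  [load 210/210]
  50 → stock rod 1  [load 210/210]
  40 → stock rod 5  [load 150/210]
  30 → stock rod 4  [load 210/210]
  30 → stock rod 5  [load 180/210]
  30 → stock rod 5  [load 210/210]
  20 → stock rod 6 (new)  [load 20/210]
6 stock rods opened.

6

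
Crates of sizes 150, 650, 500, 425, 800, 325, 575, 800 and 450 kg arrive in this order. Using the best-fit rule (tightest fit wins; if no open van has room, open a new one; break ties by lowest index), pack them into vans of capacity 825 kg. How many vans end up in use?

  150 → van 1 (new)  [load 150/825]
  650 → van 1  [load 800/825]
  500 → van 2 (new)  [load 500/825]
  425 → van 3 (new)  [load 425/825]
  800 → van 4 (new)  [load 800/825]
  325 → van 2  [load 825/825]
  575 → van 5 (new)  [load 575/825]
  800 → van 6 (new)  [load 800/825]
  450 → van 7 (new)  [load 450/825]
7 vans opened.

7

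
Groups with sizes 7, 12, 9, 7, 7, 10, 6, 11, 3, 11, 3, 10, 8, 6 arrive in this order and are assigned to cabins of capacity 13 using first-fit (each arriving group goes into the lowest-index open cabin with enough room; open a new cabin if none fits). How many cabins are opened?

  7 → cabin 1 (new)  [load 7/13]
  12 → cabin 2 (new)  [load 12/13]
  9 → cabin 3 (new)  [load 9/13]
  7 → cabin 4 (new)  [load 7/13]
  7 → cabin 5 (new)  [load 7/13]
  10 → cabin 6 (new)  [load 10/13]
  6 → cabin 1  [load 13/13]
  11 → cabin 7 (new)  [load 11/13]
  3 → cabin 3  [load 12/13]
  11 → cabin 8 (new)  [load 11/13]
  3 → cabin 4  [load 10/13]
  10 → cabin 9 (new)  [load 10/13]
  8 → cabin 10 (new)  [load 8/13]
  6 → cabin 5  [load 13/13]
10 cabins opened.

10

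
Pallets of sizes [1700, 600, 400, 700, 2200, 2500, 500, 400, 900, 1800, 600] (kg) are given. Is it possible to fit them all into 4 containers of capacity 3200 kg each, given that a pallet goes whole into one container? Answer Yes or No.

A valid assignment using 4 containers:
  container 1: 2500 + 700 = 3200
  container 2: 2200 + 900 = 3100
  container 3: 1800 + 600 + 600 = 3000
  container 4: 1700 + 500 + 400 + 400 = 3000
Every load is within 3200 kg, so 4 containers suffice.

Yes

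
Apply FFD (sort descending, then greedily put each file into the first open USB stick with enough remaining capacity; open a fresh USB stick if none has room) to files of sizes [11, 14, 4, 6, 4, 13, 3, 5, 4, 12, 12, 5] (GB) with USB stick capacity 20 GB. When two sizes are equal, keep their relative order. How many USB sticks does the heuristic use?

5

Sorted descending: 14, 13, 12, 12, 11, 6, 5, 5, 4, 4, 4, 3.
  14 → USB stick 1 (new)  [load 14/20]
  13 → USB stick 2 (new)  [load 13/20]
  12 → USB stick 3 (new)  [load 12/20]
  12 → USB stick 4 (new)  [load 12/20]
  11 → USB stick 5 (new)  [load 11/20]
  6 → USB stick 1  [load 20/20]
  5 → USB stick 2  [load 18/20]
  5 → USB stick 3  [load 17/20]
  4 → USB stick 4  [load 16/20]
  4 → USB stick 4  [load 20/20]
  4 → USB stick 5  [load 15/20]
  3 → USB stick 3  [load 20/20]
5 USB sticks opened.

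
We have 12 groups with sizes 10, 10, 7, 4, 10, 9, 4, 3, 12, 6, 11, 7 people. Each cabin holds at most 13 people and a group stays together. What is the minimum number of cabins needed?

8

Total = 12 + 11 + 10 + 10 + 10 + 9 + 7 + 7 + 6 + 4 + 4 + 3 = 93 people.
Lower bound: ⌈93/13⌉ = 8 cabins.
A packing using 8 cabins:
  cabin 1: 12 = 12
  cabin 2: 11 = 11
  cabin 3: 10 + 3 = 13
  cabin 4: 10 = 10
  cabin 5: 10 = 10
  cabin 6: 9 + 4 = 13
  cabin 7: 7 + 6 = 13
  cabin 8: 7 + 4 = 11
This matches the lower bound, so 8 is optimal.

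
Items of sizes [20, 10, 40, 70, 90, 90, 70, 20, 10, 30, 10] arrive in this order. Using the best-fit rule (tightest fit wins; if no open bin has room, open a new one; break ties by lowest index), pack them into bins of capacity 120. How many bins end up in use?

  20 → bin 1 (new)  [load 20/120]
  10 → bin 1  [load 30/120]
  40 → bin 1  [load 70/120]
  70 → bin 2 (new)  [load 70/120]
  90 → bin 3 (new)  [load 90/120]
  90 → bin 4 (new)  [load 90/120]
  70 → bin 5 (new)  [load 70/120]
  20 → bin 3  [load 110/120]
  10 → bin 3  [load 120/120]
  30 → bin 4  [load 120/120]
  10 → bin 1  [load 80/120]
5 bins opened.

5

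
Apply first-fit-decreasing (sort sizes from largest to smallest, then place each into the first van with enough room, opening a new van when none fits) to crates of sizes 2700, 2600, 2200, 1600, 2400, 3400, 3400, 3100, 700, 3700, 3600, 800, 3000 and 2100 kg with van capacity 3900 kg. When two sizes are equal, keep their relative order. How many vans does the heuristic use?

Sorted descending: 3700, 3600, 3400, 3400, 3100, 3000, 2700, 2600, 2400, 2200, 2100, 1600, 800, 700.
  3700 → van 1 (new)  [load 3700/3900]
  3600 → van 2 (new)  [load 3600/3900]
  3400 → van 3 (new)  [load 3400/3900]
  3400 → van 4 (new)  [load 3400/3900]
  3100 → van 5 (new)  [load 3100/3900]
  3000 → van 6 (new)  [load 3000/3900]
  2700 → van 7 (new)  [load 2700/3900]
  2600 → van 8 (new)  [load 2600/3900]
  2400 → van 9 (new)  [load 2400/3900]
  2200 → van 10 (new)  [load 2200/3900]
  2100 → van 11 (new)  [load 2100/3900]
  1600 → van 10  [load 3800/3900]
  800 → van 5  [load 3900/3900]
  700 → van 6  [load 3700/3900]
11 vans opened.

11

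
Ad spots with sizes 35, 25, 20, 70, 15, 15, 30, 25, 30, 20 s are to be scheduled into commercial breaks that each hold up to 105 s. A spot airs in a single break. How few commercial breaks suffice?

Total = 70 + 35 + 30 + 30 + 25 + 25 + 20 + 20 + 15 + 15 = 285 s.
Lower bound: ⌈285/105⌉ = 3 commercial breaks.
A packing using 3 commercial breaks:
  break 1: 70 + 35 = 105
  break 2: 30 + 30 + 25 + 20 = 105
  break 3: 25 + 20 + 15 + 15 = 75
This matches the lower bound, so 3 is optimal.

3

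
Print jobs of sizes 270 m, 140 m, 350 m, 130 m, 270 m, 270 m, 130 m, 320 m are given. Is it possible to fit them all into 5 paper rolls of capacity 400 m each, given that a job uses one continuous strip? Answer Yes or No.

Total = 1880 m; ⌈1880/400⌉ = 5.
The bound of 5 does not rule out 5, but exhaustive search shows no assignment into 5 paper rolls of capacity 400 m exists — the minimum is 6.

No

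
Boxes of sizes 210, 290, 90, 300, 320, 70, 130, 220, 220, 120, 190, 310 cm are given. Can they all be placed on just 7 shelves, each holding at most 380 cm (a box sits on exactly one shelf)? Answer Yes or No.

No

Total = 2470 cm; ⌈2470/380⌉ = 7.
The bound of 7 does not rule out 7, but exhaustive search shows no assignment into 7 shelves of capacity 380 cm exists — the minimum is 8.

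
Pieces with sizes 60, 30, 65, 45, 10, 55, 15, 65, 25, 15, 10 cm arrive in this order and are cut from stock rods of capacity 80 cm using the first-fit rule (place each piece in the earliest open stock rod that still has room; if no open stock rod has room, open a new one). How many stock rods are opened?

  60 → stock rod 1 (new)  [load 60/80]
  30 → stock rod 2 (new)  [load 30/80]
  65 → stock rod 3 (new)  [load 65/80]
  45 → stock rod 2  [load 75/80]
  10 → stock rod 1  [load 70/80]
  55 → stock rod 4 (new)  [load 55/80]
  15 → stock rod 3  [load 80/80]
  65 → stock rod 5 (new)  [load 65/80]
  25 → stock rod 4  [load 80/80]
  15 → stock rod 5  [load 80/80]
  10 → stock rod 1  [load 80/80]
5 stock rods opened.

5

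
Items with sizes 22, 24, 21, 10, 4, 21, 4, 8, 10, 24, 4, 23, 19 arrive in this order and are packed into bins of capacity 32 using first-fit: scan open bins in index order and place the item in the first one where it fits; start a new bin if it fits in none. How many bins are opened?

  22 → bin 1 (new)  [load 22/32]
  24 → bin 2 (new)  [load 24/32]
  21 → bin 3 (new)  [load 21/32]
  10 → bin 1  [load 32/32]
  4 → bin 2  [load 28/32]
  21 → bin 4 (new)  [load 21/32]
  4 → bin 2  [load 32/32]
  8 → bin 3  [load 29/32]
  10 → bin 4  [load 31/32]
  24 → bin 5 (new)  [load 24/32]
  4 → bin 5  [load 28/32]
  23 → bin 6 (new)  [load 23/32]
  19 → bin 7 (new)  [load 19/32]
7 bins opened.

7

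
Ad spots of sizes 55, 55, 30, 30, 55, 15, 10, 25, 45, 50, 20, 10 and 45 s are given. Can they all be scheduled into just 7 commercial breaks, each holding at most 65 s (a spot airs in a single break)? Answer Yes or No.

No

Total = 445 s; ⌈445/65⌉ = 7.
The bound of 7 does not rule out 7, but exhaustive search shows no assignment into 7 commercial breaks of capacity 65 s exists — the minimum is 8.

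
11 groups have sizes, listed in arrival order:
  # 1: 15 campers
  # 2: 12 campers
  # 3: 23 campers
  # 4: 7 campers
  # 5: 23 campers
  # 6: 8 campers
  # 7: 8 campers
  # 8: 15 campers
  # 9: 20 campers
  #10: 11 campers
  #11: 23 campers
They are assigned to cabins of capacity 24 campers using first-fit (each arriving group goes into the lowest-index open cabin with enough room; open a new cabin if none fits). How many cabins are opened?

  15 → cabin 1 (new)  [load 15/24]
  12 → cabin 2 (new)  [load 12/24]
  23 → cabin 3 (new)  [load 23/24]
  7 → cabin 1  [load 22/24]
  23 → cabin 4 (new)  [load 23/24]
  8 → cabin 2  [load 20/24]
  8 → cabin 5 (new)  [load 8/24]
  15 → cabin 5  [load 23/24]
  20 → cabin 6 (new)  [load 20/24]
  11 → cabin 7 (new)  [load 11/24]
  23 → cabin 8 (new)  [load 23/24]
8 cabins opened.

8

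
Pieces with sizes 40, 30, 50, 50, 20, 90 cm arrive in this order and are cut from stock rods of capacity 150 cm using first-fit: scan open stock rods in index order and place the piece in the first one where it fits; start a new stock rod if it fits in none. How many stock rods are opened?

2

  40 → stock rod 1 (new)  [load 40/150]
  30 → stock rod 1  [load 70/150]
  50 → stock rod 1  [load 120/150]
  50 → stock rod 2 (new)  [load 50/150]
  20 → stock rod 1  [load 140/150]
  90 → stock rod 2  [load 140/150]
2 stock rods opened.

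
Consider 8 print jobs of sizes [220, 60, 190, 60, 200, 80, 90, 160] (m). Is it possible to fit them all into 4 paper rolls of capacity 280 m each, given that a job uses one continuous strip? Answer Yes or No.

Yes

A valid assignment using 4 paper rolls:
  roll 1: 220 + 60 = 280
  roll 2: 200 + 80 = 280
  roll 3: 190 + 90 = 280
  roll 4: 160 + 60 = 220
Every load is within 280 m, so 4 paper rolls suffice.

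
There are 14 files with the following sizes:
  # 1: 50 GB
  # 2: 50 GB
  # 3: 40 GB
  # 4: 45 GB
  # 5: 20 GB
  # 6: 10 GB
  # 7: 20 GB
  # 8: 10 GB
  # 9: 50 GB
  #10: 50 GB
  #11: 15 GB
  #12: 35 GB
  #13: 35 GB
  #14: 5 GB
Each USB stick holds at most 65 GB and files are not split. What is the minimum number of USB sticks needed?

8

Total = 50 + 50 + 50 + 50 + 45 + 40 + 35 + 35 + 20 + 20 + 15 + 10 + 10 + 5 = 435 GB.
Lower bound: ⌈435/65⌉ = 7 USB sticks.
Also, 8 files each exceed 65/2 GB, and no two of those can share a USB stick, so at least 8 USB sticks are needed.
A packing using 8 USB sticks:
  USB stick 1: 50 + 15 = 65
  USB stick 2: 50 + 10 + 5 = 65
  USB stick 3: 50 + 10 = 60
  USB stick 4: 50 = 50
  USB stick 5: 45 + 20 = 65
  USB stick 6: 40 + 20 = 60
  USB stick 7: 35 = 35
  USB stick 8: 35 = 35
This matches the lower bound, so 8 is optimal.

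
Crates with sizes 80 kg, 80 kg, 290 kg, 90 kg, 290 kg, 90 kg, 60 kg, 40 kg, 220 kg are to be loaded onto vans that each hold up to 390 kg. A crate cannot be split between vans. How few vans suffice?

4

Total = 290 + 290 + 220 + 90 + 90 + 80 + 80 + 60 + 40 = 1240 kg.
Lower bound: ⌈1240/390⌉ = 4 vans.
A packing using 4 vans:
  van 1: 290 + 90 = 380
  van 2: 290 + 90 = 380
  van 3: 220 + 80 + 80 = 380
  van 4: 60 + 40 = 100
This matches the lower bound, so 4 is optimal.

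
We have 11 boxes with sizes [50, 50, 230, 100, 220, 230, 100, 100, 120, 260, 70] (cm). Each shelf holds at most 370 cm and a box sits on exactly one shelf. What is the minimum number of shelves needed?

Total = 260 + 230 + 230 + 220 + 120 + 100 + 100 + 100 + 70 + 50 + 50 = 1530 cm.
Lower bound: ⌈1530/370⌉ = 5 shelves.
A packing using 5 shelves:
  shelf 1: 260 + 100 = 360
  shelf 2: 230 + 120 = 350
  shelf 3: 230 + 100 = 330
  shelf 4: 220 + 100 + 50 = 370
  shelf 5: 70 + 50 = 120
This matches the lower bound, so 5 is optimal.

5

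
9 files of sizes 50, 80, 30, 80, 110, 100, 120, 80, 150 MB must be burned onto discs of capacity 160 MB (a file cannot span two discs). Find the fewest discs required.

6

Total = 150 + 120 + 110 + 100 + 80 + 80 + 80 + 50 + 30 = 800 MB.
Lower bound: ⌈800/160⌉ = 5 discs.
A packing using 6 discs:
  disc 1: 150 = 150
  disc 2: 120 + 30 = 150
  disc 3: 110 + 50 = 160
  disc 4: 100 = 100
  disc 5: 80 + 80 = 160
  disc 6: 80 = 80
No arrangement into 5 discs stays within capacity, so 6 is optimal.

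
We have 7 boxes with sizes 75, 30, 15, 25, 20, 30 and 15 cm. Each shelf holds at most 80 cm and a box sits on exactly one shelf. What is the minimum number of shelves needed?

3

Total = 75 + 30 + 30 + 25 + 20 + 15 + 15 = 210 cm.
Lower bound: ⌈210/80⌉ = 3 shelves.
A packing using 3 shelves:
  shelf 1: 75 = 75
  shelf 2: 30 + 30 + 20 = 80
  shelf 3: 25 + 15 + 15 = 55
This matches the lower bound, so 3 is optimal.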